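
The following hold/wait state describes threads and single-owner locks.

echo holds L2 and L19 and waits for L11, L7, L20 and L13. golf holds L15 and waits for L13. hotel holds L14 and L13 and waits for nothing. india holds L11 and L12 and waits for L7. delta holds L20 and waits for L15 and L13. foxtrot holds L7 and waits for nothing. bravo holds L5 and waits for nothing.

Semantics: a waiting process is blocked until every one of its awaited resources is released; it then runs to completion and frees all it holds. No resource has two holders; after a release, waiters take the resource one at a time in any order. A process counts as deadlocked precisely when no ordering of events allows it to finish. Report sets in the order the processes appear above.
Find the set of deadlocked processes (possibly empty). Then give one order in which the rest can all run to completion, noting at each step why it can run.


The deadlocked set is empty.
Key observation: all waits point, directly or indirectly, at processes that can finish, so nothing is permanently blocked.
The rest can finish in the order hotel, foxtrot, golf, bravo, india, delta, echo.
Walking it through:
  hotel: no waits; runs immediately, freeing L14 and L13
  foxtrot: no waits; runs immediately, freeing L7
  golf waits on L13 — all released -> runs and releases L15
  bravo: no waits; runs immediately, freeing L5
  india waits on L7 — all released -> runs and releases L11 and L12
  delta waits on L15 and L13 — all released -> runs and releases L20
  echo waits on L11, L7, L20 and L13 — all released -> runs and releases L2 and L19


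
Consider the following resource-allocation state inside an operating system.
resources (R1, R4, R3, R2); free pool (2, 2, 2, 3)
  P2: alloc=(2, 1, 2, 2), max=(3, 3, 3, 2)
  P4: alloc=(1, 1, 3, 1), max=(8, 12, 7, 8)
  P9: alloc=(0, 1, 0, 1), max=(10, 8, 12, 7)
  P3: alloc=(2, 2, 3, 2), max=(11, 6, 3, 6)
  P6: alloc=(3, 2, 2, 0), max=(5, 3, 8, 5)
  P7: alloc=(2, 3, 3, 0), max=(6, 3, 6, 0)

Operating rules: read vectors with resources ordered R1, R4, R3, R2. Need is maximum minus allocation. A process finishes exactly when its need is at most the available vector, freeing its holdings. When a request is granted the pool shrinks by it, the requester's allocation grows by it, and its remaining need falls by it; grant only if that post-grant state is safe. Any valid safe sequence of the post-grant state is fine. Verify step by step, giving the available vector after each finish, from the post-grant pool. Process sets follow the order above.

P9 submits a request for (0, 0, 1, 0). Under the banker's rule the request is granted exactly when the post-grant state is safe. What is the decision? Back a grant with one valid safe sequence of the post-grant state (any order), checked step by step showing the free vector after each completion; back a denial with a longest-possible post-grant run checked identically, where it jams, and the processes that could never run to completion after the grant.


GRANT — the state after the grant stays safe, e.g. via P2, P7, P6, P3, P9, P4.
Key observation: after the grant the pool drops to (2, 2, 1, 3), which still lets P2 finish first and unwind the rest.
Step-by-step check of the post-grant state:
  pool = (2, 2, 1, 3)
  run P2 (needs (1, 2, 1, 0), free (2, 2, 1, 3)); after release of (2, 1, 2, 2) the pool is (4, 3, 3, 5)
  run P7 (needs (4, 0, 3, 0), free (4, 3, 3, 5)); after release of (2, 3, 3, 0) the pool is (6, 6, 6, 5)
  run P6 (needs (2, 1, 6, 5), free (6, 6, 6, 5)); after release of (3, 2, 2, 0) the pool is (9, 8, 8, 5)
  run P3 (needs (9, 4, 0, 4), free (9, 8, 8, 5)); after release of (2, 2, 3, 2) the pool is (11, 10, 11, 7)
  run P9 (needs (10, 7, 11, 6), free (11, 10, 11, 7)); after release of (0, 1, 1, 1) the pool is (11, 11, 12, 8)
  run P4 (needs (7, 11, 4, 7), free (11, 11, 12, 8)); after release of (1, 1, 3, 1) the pool is (12, 12, 15, 9)


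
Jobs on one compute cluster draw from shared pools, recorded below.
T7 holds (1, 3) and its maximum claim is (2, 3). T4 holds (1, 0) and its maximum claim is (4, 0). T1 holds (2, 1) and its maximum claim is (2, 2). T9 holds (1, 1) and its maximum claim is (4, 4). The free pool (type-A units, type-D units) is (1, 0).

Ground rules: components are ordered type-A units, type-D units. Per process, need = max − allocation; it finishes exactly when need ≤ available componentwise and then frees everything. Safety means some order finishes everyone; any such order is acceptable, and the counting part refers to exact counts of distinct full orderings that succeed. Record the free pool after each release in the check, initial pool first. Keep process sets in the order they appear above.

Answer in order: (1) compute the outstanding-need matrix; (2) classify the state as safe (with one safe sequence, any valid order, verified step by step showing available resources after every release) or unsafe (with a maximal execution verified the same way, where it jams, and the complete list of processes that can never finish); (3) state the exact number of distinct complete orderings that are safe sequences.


(1) Outstanding need per process (order type-A units, type-D units):
  T7: (1, 0)
  T4: (3, 0)
  T1: (0, 1)
  T9: (3, 3)
(2) SAFE, for example via the order T7, T1, T9, T4.
Key observation: reading the order forward, T7 is the first process whose need (1, 0) meets the free pool (1, 0) exactly on a resource it requests.
Walking it through:
  pool = (1, 0)
  run T7 (needs (1, 0), free (1, 0)); after release of (1, 3) the pool is (2, 3)
  run T1 (needs (0, 1), free (2, 3)); after release of (2, 1) the pool is (4, 4)
  run T9 (needs (3, 3), free (4, 4)); after release of (1, 1) the pool is (5, 5)
  run T4 (needs (3, 0), free (5, 5)); after release of (1, 0) the pool is (6, 5)
(3) Precisely 2 of the possible complete orderings are safe sequences.


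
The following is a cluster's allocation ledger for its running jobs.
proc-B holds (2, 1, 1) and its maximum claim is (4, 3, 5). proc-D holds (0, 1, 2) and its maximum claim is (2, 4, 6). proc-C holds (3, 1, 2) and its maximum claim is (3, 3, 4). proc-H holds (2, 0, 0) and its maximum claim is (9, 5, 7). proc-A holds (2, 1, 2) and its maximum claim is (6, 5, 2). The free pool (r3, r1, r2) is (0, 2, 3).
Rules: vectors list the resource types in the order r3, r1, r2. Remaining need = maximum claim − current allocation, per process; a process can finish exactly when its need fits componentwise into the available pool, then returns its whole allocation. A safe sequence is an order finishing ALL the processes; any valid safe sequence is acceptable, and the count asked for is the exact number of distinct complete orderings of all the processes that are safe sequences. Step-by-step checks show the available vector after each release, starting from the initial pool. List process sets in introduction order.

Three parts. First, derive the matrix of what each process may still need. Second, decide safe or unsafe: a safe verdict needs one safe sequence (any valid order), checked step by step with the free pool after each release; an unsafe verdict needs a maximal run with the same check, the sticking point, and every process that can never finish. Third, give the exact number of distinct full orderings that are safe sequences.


(1) Outstanding need per process (order r3, r1, r2):
  proc-B: (2, 2, 4)
  proc-D: (2, 3, 4)
  proc-C: (0, 2, 2)
  proc-H: (7, 5, 7)
  proc-A: (4, 4, 0)
(2) SAFE. One safe sequence: proc-C, proc-B, proc-A, proc-H, proc-D.
Key observation: proc-C is the earliest step where a requested resource binds exactly: need (0, 2, 2), pool (0, 2, 3) at its turn.
Check, step by step:
  pool = (0, 2, 3)
  run proc-C (needs (0, 2, 2), free (0, 2, 3)); after release of (3, 1, 2) the pool is (3, 3, 5)
  run proc-B (needs (2, 2, 4), free (3, 3, 5)); after release of (2, 1, 1) the pool is (5, 4, 6)
  run proc-A (needs (4, 4, 0), free (5, 4, 6)); after release of (2, 1, 2) the pool is (7, 5, 8)
  run proc-H (needs (7, 5, 7), free (7, 5, 8)); after release of (2, 0, 0) the pool is (9, 5, 8)
  run proc-D (needs (2, 3, 4), free (9, 5, 8)); after release of (0, 1, 2) the pool is (9, 6, 10)
(3) Precisely 4 of the possible complete orderings are safe sequences.


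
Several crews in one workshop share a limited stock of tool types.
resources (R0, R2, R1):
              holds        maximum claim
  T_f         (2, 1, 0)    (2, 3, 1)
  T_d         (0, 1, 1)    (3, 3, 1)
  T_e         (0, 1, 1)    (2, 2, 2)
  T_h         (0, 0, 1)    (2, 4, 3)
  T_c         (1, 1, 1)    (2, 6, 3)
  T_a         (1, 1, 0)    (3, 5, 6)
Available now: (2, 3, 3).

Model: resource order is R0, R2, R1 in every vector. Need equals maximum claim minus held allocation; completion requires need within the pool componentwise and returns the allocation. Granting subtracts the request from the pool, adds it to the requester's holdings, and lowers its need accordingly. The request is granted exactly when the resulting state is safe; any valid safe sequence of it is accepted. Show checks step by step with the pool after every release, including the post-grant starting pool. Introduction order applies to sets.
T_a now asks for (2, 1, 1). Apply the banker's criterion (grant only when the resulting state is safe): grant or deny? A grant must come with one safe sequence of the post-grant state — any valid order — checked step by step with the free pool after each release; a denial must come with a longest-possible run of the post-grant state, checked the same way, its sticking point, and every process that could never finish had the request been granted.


DENY: after the grant no complete ordering would exist.
Key observation: after T_f, T_e, T_h the pool peaks at (2, 4, 4), and each blocked process is short somewhere: T_d on R0; T_c on R2; T_a on R1.
Pretend the grant happened; the run T_f, T_e, T_h goes as far as possible. Walking it through:
  pool = (0, 2, 2)
  T_f: need (0, 2, 1) fits (0, 2, 2); releases (2, 1, 0), pool now (2, 3, 2)
  T_e: need (2, 1, 1) fits (2, 3, 2); releases (0, 1, 1), pool now (2, 4, 3)
  T_h: need (2, 4, 2) fits (2, 4, 3); releases (0, 0, 1), pool now (2, 4, 4)
  T_d still needs (3, 2, 0) but only (2, 4, 4) is free — short on R0
  T_c still needs (1, 5, 2) but only (2, 4, 4) is free — short on R2
  T_a still needs (0, 3, 5) but only (2, 4, 4) is free — short on R1
Post-grant, the permanently blocked set is T_d, T_c and T_a.


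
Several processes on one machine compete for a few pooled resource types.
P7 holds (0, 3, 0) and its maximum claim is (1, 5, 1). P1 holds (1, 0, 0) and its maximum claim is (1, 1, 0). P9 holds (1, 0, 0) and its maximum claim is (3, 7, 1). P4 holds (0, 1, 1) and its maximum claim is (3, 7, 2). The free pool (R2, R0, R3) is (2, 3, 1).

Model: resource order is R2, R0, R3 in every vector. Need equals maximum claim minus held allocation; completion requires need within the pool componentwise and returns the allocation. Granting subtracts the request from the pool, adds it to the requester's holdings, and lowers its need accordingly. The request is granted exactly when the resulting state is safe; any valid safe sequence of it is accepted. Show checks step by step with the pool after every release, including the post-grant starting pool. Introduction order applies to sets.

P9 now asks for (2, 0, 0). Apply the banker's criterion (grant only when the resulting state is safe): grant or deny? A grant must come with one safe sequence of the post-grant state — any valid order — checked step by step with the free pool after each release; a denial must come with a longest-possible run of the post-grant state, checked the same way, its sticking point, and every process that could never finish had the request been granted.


DENY. Granting would leave the state unsafe.
Key observation: after P1, P7 the pool peaks at (1, 6, 1), and each blocked process is short somewhere: P9 on R0; P4 on R2.
After a pretend grant, a maximal execution: P1, P7 — then nothing else fits. Check, step by step:
  pool = (0, 3, 1)
  P1: need (0, 1, 0) fits (0, 3, 1); releases (1, 0, 0), pool now (1, 3, 1)
  P7: need (1, 2, 1) fits (1, 3, 1); releases (0, 3, 0), pool now (1, 6, 1)
  P9 cannot run: need (0, 7, 1) vs free (1, 6, 1) (insufficient R0)
  P4 cannot run: need (3, 6, 1) vs free (1, 6, 1) (insufficient R2)
Post-grant, the permanently blocked set is P9 and P4.


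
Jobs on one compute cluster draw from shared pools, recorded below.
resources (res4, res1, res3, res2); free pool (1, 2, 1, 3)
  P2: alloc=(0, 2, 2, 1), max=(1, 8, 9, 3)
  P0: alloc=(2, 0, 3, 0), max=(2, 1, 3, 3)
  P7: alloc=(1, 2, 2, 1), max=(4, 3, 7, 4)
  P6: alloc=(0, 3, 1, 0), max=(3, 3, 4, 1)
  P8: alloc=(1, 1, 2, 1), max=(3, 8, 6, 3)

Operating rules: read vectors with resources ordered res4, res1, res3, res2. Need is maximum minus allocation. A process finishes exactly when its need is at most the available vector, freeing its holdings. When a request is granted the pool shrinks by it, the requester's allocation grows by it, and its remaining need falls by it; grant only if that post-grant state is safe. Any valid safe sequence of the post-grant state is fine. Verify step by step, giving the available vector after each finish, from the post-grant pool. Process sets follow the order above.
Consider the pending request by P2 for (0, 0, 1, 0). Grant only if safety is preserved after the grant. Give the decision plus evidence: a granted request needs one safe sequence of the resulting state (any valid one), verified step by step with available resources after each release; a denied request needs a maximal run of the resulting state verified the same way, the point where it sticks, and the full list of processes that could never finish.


DENY — the pretend-granted state is unsafe.
Key observation: after P0, P6 the pool peaks at (3, 5, 4, 3), and each blocked process is short somewhere: P2 on res1, res3; P7 on res3; P8 on res1.
After a pretend grant, a maximal execution: P0, P6 — then nothing else fits. Verifying each step:
  pool = (1, 2, 0, 3)
  P0 needs (0, 1, 0, 3) <= (1, 2, 0, 3) -> finishes; pool += (2, 0, 3, 0) = (3, 2, 3, 3)
  P6 needs (3, 0, 3, 1) <= (3, 2, 3, 3) -> finishes; pool += (0, 3, 1, 0) = (3, 5, 4, 3)
  blocked: P2 wants (1, 6, 6, 2), pool (3, 5, 4, 3) — not enough res1 and res3
  blocked: P7 wants (3, 1, 5, 3), pool (3, 5, 4, 3) — not enough res3
  blocked: P8 wants (2, 7, 4, 2), pool (3, 5, 4, 3) — not enough res1
Processes that could never finish after the grant: P2, P7 and P8.


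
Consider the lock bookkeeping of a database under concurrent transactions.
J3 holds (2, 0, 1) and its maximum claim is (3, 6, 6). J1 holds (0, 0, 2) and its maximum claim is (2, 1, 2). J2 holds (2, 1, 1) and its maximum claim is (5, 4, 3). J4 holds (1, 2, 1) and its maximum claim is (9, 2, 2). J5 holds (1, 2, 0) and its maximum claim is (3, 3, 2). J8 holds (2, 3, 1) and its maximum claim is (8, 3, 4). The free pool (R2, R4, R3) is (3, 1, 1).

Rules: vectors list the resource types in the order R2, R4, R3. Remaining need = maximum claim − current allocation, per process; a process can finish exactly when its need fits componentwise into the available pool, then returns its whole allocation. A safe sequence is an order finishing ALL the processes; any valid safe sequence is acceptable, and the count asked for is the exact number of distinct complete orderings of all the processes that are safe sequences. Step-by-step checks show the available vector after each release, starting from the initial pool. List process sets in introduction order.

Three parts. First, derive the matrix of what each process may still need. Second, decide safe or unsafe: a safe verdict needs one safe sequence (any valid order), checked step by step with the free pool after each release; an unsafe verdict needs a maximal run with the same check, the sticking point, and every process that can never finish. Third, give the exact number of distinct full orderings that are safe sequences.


(1) Outstanding need per process (order R2, R4, R3):
  J3: (1, 6, 5)
  J1: (2, 1, 0)
  J2: (3, 3, 2)
  J4: (8, 0, 1)
  J5: (2, 1, 2)
  J8: (6, 0, 3)
(2) SAFE. One safe sequence: J1, J5, J2, J8, J4, J3.
Key observation: at J1 the run first touches a limit — (2, 1, 0) against (3, 1, 1), exact on a resource it actually requests.
Walking it through:
  pool = (3, 1, 1)
  run J1 (needs (2, 1, 0), free (3, 1, 1)); after release of (0, 0, 2) the pool is (3, 1, 3)
  run J5 (needs (2, 1, 2), free (3, 1, 3)); after release of (1, 2, 0) the pool is (4, 3, 3)
  run J2 (needs (3, 3, 2), free (4, 3, 3)); after release of (2, 1, 1) the pool is (6, 4, 4)
  run J8 (needs (6, 0, 3), free (6, 4, 4)); after release of (2, 3, 1) the pool is (8, 7, 5)
  run J4 (needs (8, 0, 1), free (8, 7, 5)); after release of (1, 2, 1) the pool is (9, 9, 6)
  run J3 (needs (1, 6, 5), free (9, 9, 6)); after release of (2, 0, 1) the pool is (11, 9, 7)
(3) The exact count: 2 of the possible complete orderings are safe sequences.


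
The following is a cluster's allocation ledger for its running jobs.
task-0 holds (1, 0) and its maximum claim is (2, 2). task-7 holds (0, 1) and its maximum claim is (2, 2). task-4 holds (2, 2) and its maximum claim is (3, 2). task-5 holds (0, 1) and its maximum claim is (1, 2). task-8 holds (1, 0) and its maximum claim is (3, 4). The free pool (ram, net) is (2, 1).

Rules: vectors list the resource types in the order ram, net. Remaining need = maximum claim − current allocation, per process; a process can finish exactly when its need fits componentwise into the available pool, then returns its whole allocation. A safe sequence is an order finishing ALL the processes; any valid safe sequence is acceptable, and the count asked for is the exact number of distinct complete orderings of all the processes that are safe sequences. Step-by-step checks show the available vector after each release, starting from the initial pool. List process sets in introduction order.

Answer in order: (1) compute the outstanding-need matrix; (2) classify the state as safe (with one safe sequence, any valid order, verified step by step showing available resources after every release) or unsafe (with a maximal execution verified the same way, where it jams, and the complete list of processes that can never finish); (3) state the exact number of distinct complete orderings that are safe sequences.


(1) Outstanding need per process (order ram, net):
  task-0: (1, 2)
  task-7: (2, 1)
  task-4: (1, 0)
  task-5: (1, 1)
  task-8: (2, 4)
(2) The state is SAFE; one workable sequence: task-7, task-5, task-0, task-4, task-8.
Key observation: task-7 marks the first exact bind of the order: its need (2, 1) fits the free (2, 1) with zero slack on a requested resource.
Check, step by step:
  pool = (2, 1)
  task-7 needs (2, 1) <= (2, 1) -> finishes; pool += (0, 1) = (2, 2)
  task-5 needs (1, 1) <= (2, 2) -> finishes; pool += (0, 1) = (2, 3)
  task-0 needs (1, 2) <= (2, 3) -> finishes; pool += (1, 0) = (3, 3)
  task-4 needs (1, 0) <= (3, 3) -> finishes; pool += (2, 2) = (5, 5)
  task-8 needs (2, 4) <= (5, 5) -> finishes; pool += (1, 0) = (6, 5)
(3) Precisely 40 of the possible complete orderings are safe sequences.


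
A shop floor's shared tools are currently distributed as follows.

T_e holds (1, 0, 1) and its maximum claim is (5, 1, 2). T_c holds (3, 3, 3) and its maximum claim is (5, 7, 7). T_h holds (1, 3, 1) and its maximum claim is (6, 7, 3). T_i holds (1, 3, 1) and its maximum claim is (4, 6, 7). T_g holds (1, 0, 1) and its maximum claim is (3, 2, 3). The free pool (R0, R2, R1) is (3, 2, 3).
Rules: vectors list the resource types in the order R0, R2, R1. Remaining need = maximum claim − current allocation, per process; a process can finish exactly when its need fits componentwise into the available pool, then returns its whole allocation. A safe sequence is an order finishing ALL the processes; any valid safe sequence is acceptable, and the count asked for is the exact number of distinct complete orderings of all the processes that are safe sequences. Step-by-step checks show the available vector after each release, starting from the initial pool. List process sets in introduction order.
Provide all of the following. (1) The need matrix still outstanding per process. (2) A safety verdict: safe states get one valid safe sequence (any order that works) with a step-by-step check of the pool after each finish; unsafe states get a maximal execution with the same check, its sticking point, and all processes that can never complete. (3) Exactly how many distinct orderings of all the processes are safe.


(1) Need matrix, components ordered R0, R2, R1:
  T_e: (4, 1, 1)
  T_c: (2, 4, 4)
  T_h: (5, 4, 2)
  T_i: (3, 3, 6)
  T_g: (2, 2, 2)
(2) UNSAFE — no complete ordering exists.
Key observation: once T_g, T_e finish, the pool peaks at (5, 2, 5) — and every remaining process still needs more R2 than that.
A maximal execution: T_g, T_e — then nothing else fits. Verifying each step:
  pool = (3, 2, 3)
  T_g needs (2, 2, 2) <= (3, 2, 3) -> finishes; pool += (1, 0, 1) = (4, 2, 4)
  T_e needs (4, 1, 1) <= (4, 2, 4) -> finishes; pool += (1, 0, 1) = (5, 2, 5)
  T_c still needs (2, 4, 4) but only (5, 2, 5) is free — short on R2
  T_h still needs (5, 4, 2) but only (5, 2, 5) is free — short on R2
  T_i still needs (3, 3, 6) but only (5, 2, 5) is free — short on R2 and R1
Processes that can never finish: T_c, T_h and T_i.
(3) The exact count: 0 of the possible complete orderings are safe sequences.


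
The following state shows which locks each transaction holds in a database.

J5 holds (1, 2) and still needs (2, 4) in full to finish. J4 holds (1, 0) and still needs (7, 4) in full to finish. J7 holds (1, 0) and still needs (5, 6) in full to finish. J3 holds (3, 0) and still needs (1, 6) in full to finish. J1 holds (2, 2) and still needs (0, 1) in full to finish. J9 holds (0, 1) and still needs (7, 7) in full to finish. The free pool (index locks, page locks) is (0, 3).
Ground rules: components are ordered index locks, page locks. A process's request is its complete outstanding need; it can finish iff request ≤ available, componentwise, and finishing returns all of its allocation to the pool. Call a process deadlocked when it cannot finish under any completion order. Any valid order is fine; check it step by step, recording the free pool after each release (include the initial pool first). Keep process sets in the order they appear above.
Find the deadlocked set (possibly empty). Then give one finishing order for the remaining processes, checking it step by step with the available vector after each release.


Nothing here is deadlocked.
Key observation: J1 fits the free pool immediately, and its release cascades until everyone finishes.
A valid finishing order for the others: J1, J5, J3, J7, J4, J9. Verifying each step:
  pool = (0, 3)
  J1 needs (0, 1) <= (0, 3) -> finishes; pool += (2, 2) = (2, 5)
  J5 needs (2, 4) <= (2, 5) -> finishes; pool += (1, 2) = (3, 7)
  J3 needs (1, 6) <= (3, 7) -> finishes; pool += (3, 0) = (6, 7)
  J7 needs (5, 6) <= (6, 7) -> finishes; pool += (1, 0) = (7, 7)
  J4 needs (7, 4) <= (7, 7) -> finishes; pool += (1, 0) = (8, 7)
  J9 needs (7, 7) <= (8, 7) -> finishes; pool += (0, 1) = (8, 8)


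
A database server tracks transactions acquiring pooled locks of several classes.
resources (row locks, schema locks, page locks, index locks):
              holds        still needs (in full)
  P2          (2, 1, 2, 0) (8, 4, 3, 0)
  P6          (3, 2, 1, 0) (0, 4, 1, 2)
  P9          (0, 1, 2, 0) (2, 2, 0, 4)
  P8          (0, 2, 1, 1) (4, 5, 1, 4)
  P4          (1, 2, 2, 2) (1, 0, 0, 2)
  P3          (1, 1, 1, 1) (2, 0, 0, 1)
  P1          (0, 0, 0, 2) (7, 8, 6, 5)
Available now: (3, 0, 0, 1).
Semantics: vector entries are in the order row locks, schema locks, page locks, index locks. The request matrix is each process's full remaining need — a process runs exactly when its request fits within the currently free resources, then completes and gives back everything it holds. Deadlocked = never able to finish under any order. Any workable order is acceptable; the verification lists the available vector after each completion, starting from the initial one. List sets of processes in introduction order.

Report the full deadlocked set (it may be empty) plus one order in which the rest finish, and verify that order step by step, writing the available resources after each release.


The deadlocked set is empty.
Key observation: starting with P3, each completion frees enough for the next — no one is permanently blocked.
A valid finishing order for the others: P3, P4, P9, P6, P8, P1, P2. Step-by-step check:
  pool = (3, 0, 0, 1)
  P3 needs (2, 0, 0, 1) <= (3, 0, 0, 1) -> finishes; pool += (1, 1, 1, 1) = (4, 1, 1, 2)
  P4 needs (1, 0, 0, 2) <= (4, 1, 1, 2) -> finishes; pool += (1, 2, 2, 2) = (5, 3, 3, 4)
  P9 needs (2, 2, 0, 4) <= (5, 3, 3, 4) -> finishes; pool += (0, 1, 2, 0) = (5, 4, 5, 4)
  P6 needs (0, 4, 1, 2) <= (5, 4, 5, 4) -> finishes; pool += (3, 2, 1, 0) = (8, 6, 6, 4)
  P8 needs (4, 5, 1, 4) <= (8, 6, 6, 4) -> finishes; pool += (0, 2, 1, 1) = (8, 8, 7, 5)
  P1 needs (7, 8, 6, 5) <= (8, 8, 7, 5) -> finishes; pool += (0, 0, 0, 2) = (8, 8, 7, 7)
  P2 needs (8, 4, 3, 0) <= (8, 8, 7, 7) -> finishes; pool += (2, 1, 2, 0) = (10, 9, 9, 7)


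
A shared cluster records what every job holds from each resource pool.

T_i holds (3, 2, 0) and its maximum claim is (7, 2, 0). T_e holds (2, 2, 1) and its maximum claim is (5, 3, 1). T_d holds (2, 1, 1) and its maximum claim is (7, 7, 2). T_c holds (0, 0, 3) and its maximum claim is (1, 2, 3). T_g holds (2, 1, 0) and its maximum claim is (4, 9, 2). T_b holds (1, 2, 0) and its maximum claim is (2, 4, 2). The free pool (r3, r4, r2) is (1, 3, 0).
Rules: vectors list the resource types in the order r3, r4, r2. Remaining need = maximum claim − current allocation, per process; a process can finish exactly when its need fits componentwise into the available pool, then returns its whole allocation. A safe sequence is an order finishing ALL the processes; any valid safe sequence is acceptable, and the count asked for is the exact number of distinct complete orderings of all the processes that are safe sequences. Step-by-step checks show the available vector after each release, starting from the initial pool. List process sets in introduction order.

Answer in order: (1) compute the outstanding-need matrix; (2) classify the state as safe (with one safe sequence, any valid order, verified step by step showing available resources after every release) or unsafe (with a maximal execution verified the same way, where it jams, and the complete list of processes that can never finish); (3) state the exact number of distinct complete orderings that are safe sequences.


(1) Outstanding need per process (order r3, r4, r2):
  T_i: (4, 0, 0)
  T_e: (3, 1, 0)
  T_d: (5, 6, 1)
  T_c: (1, 2, 0)
  T_g: (2, 8, 2)
  T_b: (1, 2, 2)
(2) UNSAFE.
Key observation: after T_c, T_b the pool peaks at (2, 5, 3), and each blocked process is short somewhere: T_i on r3; T_e on r3; T_d on r3, r4; T_g on r4.
Going as far as possible: T_c, T_b; after that, nothing fits. Check, step by step:
  pool = (1, 3, 0)
  T_c needs (1, 2, 0) <= (1, 3, 0) -> finishes; pool += (0, 0, 3) = (1, 3, 3)
  T_b needs (1, 2, 2) <= (1, 3, 3) -> finishes; pool += (1, 2, 0) = (2, 5, 3)
  T_i still needs (4, 0, 0) but only (2, 5, 3) is free — short on r3
  T_e still needs (3, 1, 0) but only (2, 5, 3) is free — short on r3
  T_d still needs (5, 6, 1) but only (2, 5, 3) is free — short on r3 and r4
  T_g still needs (2, 8, 2) but only (2, 5, 3) is free — short on r4
Permanently blocked: T_i, T_e, T_d and T_g.
(3) Precisely 0 of the possible complete orderings are safe sequences.


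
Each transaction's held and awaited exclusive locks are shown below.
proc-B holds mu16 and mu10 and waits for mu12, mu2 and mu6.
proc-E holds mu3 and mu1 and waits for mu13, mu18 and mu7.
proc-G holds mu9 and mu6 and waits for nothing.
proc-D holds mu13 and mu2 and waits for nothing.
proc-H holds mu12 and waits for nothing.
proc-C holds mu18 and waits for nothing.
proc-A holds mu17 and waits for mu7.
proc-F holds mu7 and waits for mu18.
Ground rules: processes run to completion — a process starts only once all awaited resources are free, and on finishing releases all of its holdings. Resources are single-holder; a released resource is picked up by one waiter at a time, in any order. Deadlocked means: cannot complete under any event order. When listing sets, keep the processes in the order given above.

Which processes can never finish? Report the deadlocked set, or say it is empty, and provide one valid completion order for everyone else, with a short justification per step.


Nothing here is deadlocked.
Key observation: the waits form no ring: some process can always run, and its releases unblock the others one by one.
A valid finishing order for the others: proc-G, proc-C, proc-F, proc-H, proc-D, proc-B, proc-A, proc-E.
Check, step by step:
  proc-G waits on nothing -> runs at once and releases mu9 and mu6
  proc-C waits on nothing -> runs at once and releases mu18
  proc-F waits on mu18 — all released -> runs and releases mu7
  proc-H waits on nothing -> runs at once and releases mu12
  proc-D waits on nothing -> runs at once and releases mu13 and mu2
  proc-B waits on mu12, mu2 and mu6 — all released -> runs and releases mu16 and mu10
  proc-A waits on mu7 — all released -> runs and releases mu17
  proc-E waits on mu13, mu18 and mu7 — all released -> runs and releases mu3 and mu1


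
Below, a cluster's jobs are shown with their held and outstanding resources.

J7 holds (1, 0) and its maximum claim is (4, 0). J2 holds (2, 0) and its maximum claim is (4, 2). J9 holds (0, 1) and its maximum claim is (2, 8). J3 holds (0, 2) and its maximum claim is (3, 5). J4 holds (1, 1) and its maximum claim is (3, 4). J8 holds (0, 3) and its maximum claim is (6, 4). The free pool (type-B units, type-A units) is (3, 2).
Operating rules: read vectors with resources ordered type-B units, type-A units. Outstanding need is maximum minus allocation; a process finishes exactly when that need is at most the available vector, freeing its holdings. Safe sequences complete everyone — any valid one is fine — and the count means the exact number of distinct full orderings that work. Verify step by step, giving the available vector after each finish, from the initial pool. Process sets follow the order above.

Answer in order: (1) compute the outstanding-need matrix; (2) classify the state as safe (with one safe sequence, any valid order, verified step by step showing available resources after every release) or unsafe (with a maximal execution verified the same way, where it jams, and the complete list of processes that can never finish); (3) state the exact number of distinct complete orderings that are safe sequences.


(1) Remaining need (order type-B units, type-A units):
  J7: (3, 0)
  J2: (2, 2)
  J9: (2, 7)
  J3: (3, 3)
  J4: (2, 3)
  J8: (6, 1)
(2) The state is SAFE; one workable sequence: J7, J2, J8, J3, J4, J9.
Key observation: J7 marks the first exact bind of the order: its need (3, 0) fits the free (3, 2) with zero slack on a requested resource.
Verifying each step:
  pool = (3, 2)
  J7 needs (3, 0) <= (3, 2) -> finishes; pool += (1, 0) = (4, 2)
  J2 needs (2, 2) <= (4, 2) -> finishes; pool += (2, 0) = (6, 2)
  J8 needs (6, 1) <= (6, 2) -> finishes; pool += (0, 3) = (6, 5)
  J3 needs (3, 3) <= (6, 5) -> finishes; pool += (0, 2) = (6, 7)
  J4 needs (2, 3) <= (6, 7) -> finishes; pool += (1, 1) = (7, 8)
  J9 needs (2, 7) <= (7, 8) -> finishes; pool += (0, 1) = (7, 9)
(3) Exactly 6 of the possible complete orderings are safe sequences.


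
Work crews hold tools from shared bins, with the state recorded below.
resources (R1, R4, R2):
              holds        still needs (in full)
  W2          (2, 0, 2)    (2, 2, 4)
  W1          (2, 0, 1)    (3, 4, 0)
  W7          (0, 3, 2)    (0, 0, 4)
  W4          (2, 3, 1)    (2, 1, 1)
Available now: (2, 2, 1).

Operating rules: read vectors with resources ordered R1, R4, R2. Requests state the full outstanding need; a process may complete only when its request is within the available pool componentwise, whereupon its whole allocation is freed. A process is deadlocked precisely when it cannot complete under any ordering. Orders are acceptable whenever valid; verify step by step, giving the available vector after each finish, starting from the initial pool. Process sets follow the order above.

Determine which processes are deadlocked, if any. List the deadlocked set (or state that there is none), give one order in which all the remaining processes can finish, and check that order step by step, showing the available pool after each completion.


Deadlocked: W2 and W7.
Key observation: W4, W1 can finish, but then (6, 5, 3) is all there is, and the blocked group's R2 demands exceed it.
One completion order for the rest: W4, W1. Verifying each step:
  pool = (2, 2, 1)
  W4 needs (2, 1, 1) <= (2, 2, 1) -> finishes; pool += (2, 3, 1) = (4, 5, 2)
  W1 needs (3, 4, 0) <= (4, 5, 2) -> finishes; pool += (2, 0, 1) = (6, 5, 3)
The blocked processes can never fit:
  blocked: W2 wants (2, 2, 4), pool (6, 5, 3) — not enough R2
  blocked: W7 wants (0, 0, 4), pool (6, 5, 3) — not enough R2


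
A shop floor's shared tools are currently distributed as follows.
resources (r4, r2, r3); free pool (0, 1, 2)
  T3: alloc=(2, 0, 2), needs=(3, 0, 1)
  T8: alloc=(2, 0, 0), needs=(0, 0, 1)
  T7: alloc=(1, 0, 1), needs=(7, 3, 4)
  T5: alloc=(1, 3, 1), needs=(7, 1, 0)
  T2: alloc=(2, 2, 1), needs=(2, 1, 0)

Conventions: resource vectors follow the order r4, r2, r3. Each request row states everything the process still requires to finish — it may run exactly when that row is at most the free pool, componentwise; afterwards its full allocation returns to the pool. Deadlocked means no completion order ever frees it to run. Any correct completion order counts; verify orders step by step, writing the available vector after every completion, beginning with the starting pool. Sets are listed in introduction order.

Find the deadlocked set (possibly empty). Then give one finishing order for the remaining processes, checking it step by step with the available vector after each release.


Deadlocked set: T7 and T5.
Key observation: once T8, T2, T3 finish, the pool peaks at (6, 3, 5) — and every remaining process still needs more r4 than that.
The rest can finish in the order T8, T2, T3. Walking it through:
  pool = (0, 1, 2)
  run T8 (needs (0, 0, 1), free (0, 1, 2)); after release of (2, 0, 0) the pool is (2, 1, 2)
  run T2 (needs (2, 1, 0), free (2, 1, 2)); after release of (2, 2, 1) the pool is (4, 3, 3)
  run T3 (needs (3, 0, 1), free (4, 3, 3)); after release of (2, 0, 2) the pool is (6, 3, 5)
None of the blocked processes ever fits:
  T7 still needs (7, 3, 4) but only (6, 3, 5) is free — short on r4
  T5 still needs (7, 1, 0) but only (6, 3, 5) is free — short on r4


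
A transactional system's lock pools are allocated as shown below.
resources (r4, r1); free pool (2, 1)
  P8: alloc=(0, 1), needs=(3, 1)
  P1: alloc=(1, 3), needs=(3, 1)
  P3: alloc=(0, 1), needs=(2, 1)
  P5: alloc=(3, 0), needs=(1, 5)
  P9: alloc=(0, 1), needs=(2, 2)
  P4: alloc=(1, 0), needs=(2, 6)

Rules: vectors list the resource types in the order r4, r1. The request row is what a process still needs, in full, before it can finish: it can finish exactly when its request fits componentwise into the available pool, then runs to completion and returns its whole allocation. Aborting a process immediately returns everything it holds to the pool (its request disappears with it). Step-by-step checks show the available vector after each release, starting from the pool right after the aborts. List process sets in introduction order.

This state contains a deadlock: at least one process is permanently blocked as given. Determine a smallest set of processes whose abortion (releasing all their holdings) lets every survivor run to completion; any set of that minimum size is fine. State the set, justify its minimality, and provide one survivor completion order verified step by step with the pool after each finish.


Abort P1.
Key observation: P5 could never have finished before the abort; with (1, 3) returned by P1, it fits at step 2.
Why nothing smaller works: aborting no one leaves the state deadlocked as given.
Survivors finish in the order: P9, P5, P3, P8, P4. Step-by-step check (pool after the aborts first):
  pool = (3, 4)
  run P9 (needs (2, 2), free (3, 4)); after release of (0, 1) the pool is (3, 5)
  run P5 (needs (1, 5), free (3, 5)); after release of (3, 0) the pool is (6, 5)
  run P3 (needs (2, 1), free (6, 5)); after release of (0, 1) the pool is (6, 6)
  run P8 (needs (3, 1), free (6, 6)); after release of (0, 1) the pool is (6, 7)
  run P4 (needs (2, 6), free (6, 7)); after release of (1, 0) the pool is (7, 7)


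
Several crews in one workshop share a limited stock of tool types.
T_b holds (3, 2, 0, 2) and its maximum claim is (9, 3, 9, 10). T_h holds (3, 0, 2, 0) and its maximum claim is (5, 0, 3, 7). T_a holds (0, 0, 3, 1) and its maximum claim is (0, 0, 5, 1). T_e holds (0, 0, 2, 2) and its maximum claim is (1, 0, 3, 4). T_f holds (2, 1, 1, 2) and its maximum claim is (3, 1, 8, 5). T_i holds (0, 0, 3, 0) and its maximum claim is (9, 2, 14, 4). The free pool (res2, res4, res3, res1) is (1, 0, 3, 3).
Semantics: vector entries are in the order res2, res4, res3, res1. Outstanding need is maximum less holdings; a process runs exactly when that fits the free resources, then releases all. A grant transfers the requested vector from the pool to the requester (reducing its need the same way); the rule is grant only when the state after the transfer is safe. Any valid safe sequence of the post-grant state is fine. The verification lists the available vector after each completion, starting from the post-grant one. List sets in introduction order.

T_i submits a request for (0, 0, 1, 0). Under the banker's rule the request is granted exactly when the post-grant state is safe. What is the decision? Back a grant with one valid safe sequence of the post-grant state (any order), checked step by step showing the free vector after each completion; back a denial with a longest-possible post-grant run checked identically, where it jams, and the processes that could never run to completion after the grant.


GRANT. The post-grant state is safe; one safe sequence: T_a, T_e, T_f, T_h, T_b, T_i.
Key observation: granting shrinks the pool to (1, 0, 2, 3), yet T_a still fits and the chain goes through.
Verifying the post-grant state step by step:
  pool = (1, 0, 2, 3)
  T_a needs (0, 0, 2, 0) <= (1, 0, 2, 3) -> finishes; pool += (0, 0, 3, 1) = (1, 0, 5, 4)
  T_e needs (1, 0, 1, 2) <= (1, 0, 5, 4) -> finishes; pool += (0, 0, 2, 2) = (1, 0, 7, 6)
  T_f needs (1, 0, 7, 3) <= (1, 0, 7, 6) -> finishes; pool += (2, 1, 1, 2) = (3, 1, 8, 8)
  T_h needs (2, 0, 1, 7) <= (3, 1, 8, 8) -> finishes; pool += (3, 0, 2, 0) = (6, 1, 10, 8)
  T_b needs (6, 1, 9, 8) <= (6, 1, 10, 8) -> finishes; pool += (3, 2, 0, 2) = (9, 3, 10, 10)
  T_i needs (9, 2, 10, 4) <= (9, 3, 10, 10) -> finishes; pool += (0, 0, 4, 0) = (9, 3, 14, 10)


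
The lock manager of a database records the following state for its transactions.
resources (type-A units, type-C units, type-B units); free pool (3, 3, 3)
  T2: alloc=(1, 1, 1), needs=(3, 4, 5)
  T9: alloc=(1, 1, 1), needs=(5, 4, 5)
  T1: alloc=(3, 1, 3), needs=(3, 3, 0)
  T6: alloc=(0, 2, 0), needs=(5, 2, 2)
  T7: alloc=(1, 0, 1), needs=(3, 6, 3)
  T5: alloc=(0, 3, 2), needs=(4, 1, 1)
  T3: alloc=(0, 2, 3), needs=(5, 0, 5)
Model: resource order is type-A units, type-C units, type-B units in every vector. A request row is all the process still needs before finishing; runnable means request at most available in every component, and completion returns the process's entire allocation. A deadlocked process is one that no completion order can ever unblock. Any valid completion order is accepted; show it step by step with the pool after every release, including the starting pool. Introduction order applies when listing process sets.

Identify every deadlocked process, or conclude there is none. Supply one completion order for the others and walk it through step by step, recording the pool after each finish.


Nothing here is deadlocked.
Key observation: beginning at T1, releases accumulate fast enough that every process eventually fits.
A valid finishing order for the others: T1, T2, T6, T7, T9, T3, T5. Step-by-step check:
  pool = (3, 3, 3)
  run T1 (needs (3, 3, 0), free (3, 3, 3)); after release of (3, 1, 3) the pool is (6, 4, 6)
  run T2 (needs (3, 4, 5), free (6, 4, 6)); after release of (1, 1, 1) the pool is (7, 5, 7)
  run T6 (needs (5, 2, 2), free (7, 5, 7)); after release of (0, 2, 0) the pool is (7, 7, 7)
  run T7 (needs (3, 6, 3), free (7, 7, 7)); after release of (1, 0, 1) the pool is (8, 7, 8)
  run T9 (needs (5, 4, 5), free (8, 7, 8)); after release of (1, 1, 1) the pool is (9, 8, 9)
  run T3 (needs (5, 0, 5), free (9, 8, 9)); after release of (0, 2, 3) the pool is (9, 10, 12)
  run T5 (needs (4, 1, 1), free (9, 10, 12)); after release of (0, 3, 2) the pool is (9, 13, 14)
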